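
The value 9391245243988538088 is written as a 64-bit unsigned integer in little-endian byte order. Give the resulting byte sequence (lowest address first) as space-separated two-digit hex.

9391245243988538088 in hexadecimal, padded to 64 bits, is 0x825467CADE8372E8.
Split into bytes (most-significant first): 82 54 67 CA DE 83 72 E8.
Little-endian: lowest address holds the least-significant byte.
So at ascending addresses the bytes are E8 72 83 DE CA 67 54 82.

E8 72 83 DE CA 67 54 82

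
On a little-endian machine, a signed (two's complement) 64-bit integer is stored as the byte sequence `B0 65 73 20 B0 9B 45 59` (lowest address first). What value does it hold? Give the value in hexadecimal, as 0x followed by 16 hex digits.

In little-endian order the low byte comes first in memory.
Reassemble most-significant byte first: 59 45 9B B0 20 73 65 B0 → 0x59459BB0207365B0.

0x59459BB0207365B0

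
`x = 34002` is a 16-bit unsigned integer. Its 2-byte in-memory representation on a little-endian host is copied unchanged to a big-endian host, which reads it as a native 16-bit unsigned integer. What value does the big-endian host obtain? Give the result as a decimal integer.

34002 in 16-bit hexadecimal is 0x84D2.
Stored little-endian, the bytes at ascending addresses are D2 84.
Read back as big-endian, the last byte is least significant, giving 0xD284.
0xD284 = 53892.

53892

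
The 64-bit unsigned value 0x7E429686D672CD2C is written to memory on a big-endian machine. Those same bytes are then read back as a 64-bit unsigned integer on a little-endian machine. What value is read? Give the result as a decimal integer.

Stored big-endian, the bytes at ascending addresses are 7E 42 96 86 D6 72 CD 2C.
Read back as little-endian, the first byte is least significant, giving 0x2CCD72D68696427E.
0x2CCD72D68696427E = 3228362773601075838.

3228362773601075838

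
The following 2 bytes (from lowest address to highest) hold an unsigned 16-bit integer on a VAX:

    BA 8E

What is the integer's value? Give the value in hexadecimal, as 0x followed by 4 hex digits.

0x8EBA

In little-endian order the low byte comes first in memory.
Reassemble most-significant byte first: 8E BA → 0x8EBA.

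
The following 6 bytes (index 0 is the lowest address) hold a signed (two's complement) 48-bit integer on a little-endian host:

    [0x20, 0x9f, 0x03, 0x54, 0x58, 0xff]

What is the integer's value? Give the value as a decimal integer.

-720144982240

Little-endian stores the least-significant byte at the lowest address.
Reassemble most-significant byte first: FF 58 54 03 9F 20 → 0xFF5854039F20.
Top bit is set, so as a signed 48-bit value this is 0xFF5854039F20 − 2^48 = -720144982240.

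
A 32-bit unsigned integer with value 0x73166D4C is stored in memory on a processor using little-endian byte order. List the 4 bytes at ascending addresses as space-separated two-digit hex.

4C 6D 16 73

Split into bytes (most-significant first): 73 16 6D 4C.
Little-endian: lowest address holds the least-significant byte.
So at ascending addresses the bytes are 4C 6D 16 73.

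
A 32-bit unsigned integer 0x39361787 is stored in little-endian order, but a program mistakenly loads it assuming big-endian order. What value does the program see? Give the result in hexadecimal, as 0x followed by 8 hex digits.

Stored little-endian, the bytes at ascending addresses are 87 17 36 39.
Read back as big-endian, the last byte is least significant, giving 0x87173639.

0x87173639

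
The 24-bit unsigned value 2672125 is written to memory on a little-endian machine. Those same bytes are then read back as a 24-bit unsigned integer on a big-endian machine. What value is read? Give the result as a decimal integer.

2672125 in 24-bit hexadecimal is 0x28C5FD.
Stored little-endian, the bytes at ascending addresses are FD C5 28.
Read back as big-endian, the last byte is least significant, giving 0xFDC528.
0xFDC528 = 16631080.

16631080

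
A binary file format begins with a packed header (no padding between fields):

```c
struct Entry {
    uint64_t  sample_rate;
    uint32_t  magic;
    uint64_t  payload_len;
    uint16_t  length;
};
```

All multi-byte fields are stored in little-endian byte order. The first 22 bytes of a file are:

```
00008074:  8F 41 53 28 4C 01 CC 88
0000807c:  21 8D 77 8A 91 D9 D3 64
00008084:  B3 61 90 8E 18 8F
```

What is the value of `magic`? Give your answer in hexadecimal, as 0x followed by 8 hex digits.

0x8A778D21

`magic` follows `sample_rate` (8 bytes), so it starts at byte offset 8 and occupies 4 bytes.
Bytes at offsets 8..11: 21 8D 77 8A.
In little-endian order the low byte comes first in memory.
Reassemble most-significant byte first: 8A 77 8D 21 → 0x8A778D21.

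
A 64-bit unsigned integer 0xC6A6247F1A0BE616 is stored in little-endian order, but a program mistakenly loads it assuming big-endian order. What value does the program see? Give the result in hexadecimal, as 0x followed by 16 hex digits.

0x16E60B1A7F24A6C6

Stored little-endian, the bytes at ascending addresses are 16 E6 0B 1A 7F 24 A6 C6.
Read back as big-endian, the last byte is least significant, giving 0x16E60B1A7F24A6C6.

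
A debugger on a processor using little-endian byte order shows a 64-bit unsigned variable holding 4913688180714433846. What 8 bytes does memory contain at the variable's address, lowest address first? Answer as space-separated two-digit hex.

4913688180714433846 in hexadecimal, padded to 64 bits, is 0x4430ED5DD484ED36.
Split into bytes (most-significant first): 44 30 ED 5D D4 84 ED 36.
In little-endian order the low byte comes first in memory.
So at ascending addresses the bytes are 36 ED 84 D4 5D ED 30 44.

36 ED 84 D4 5D ED 30 44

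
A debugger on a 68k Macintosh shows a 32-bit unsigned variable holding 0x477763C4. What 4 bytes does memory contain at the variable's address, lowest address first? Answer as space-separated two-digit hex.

Split into bytes (most-significant first): 47 77 63 C4.
Big-endian: lowest address holds the most-significant byte.
So the memory order matches the most-significant-first order: 47 77 63 C4.

47 77 63 C4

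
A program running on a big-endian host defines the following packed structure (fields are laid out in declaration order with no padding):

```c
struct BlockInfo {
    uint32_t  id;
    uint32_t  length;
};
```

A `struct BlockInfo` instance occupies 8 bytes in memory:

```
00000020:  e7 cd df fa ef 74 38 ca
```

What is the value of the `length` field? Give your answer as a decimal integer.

`length` follows `id` (4 bytes), so it starts at byte offset 4 and occupies 4 bytes.
Bytes at offsets 4..7: EF 74 38 CA.
Big-endian stores the most-significant byte at the lowest address.
The bytes are already most-significant first: 0xEF7438CA.
0xEF7438CA = 4017371338.

4017371338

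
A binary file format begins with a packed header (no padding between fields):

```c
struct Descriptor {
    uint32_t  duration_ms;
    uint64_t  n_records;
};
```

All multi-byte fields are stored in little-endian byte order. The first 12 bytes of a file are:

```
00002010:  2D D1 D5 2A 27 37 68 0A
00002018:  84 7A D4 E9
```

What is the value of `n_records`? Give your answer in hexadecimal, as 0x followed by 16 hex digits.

`n_records` follows `duration_ms` (4 bytes), so it starts at byte offset 4 and occupies 8 bytes.
Bytes at offsets 4..11: 27 37 68 0A 84 7A D4 E9.
Little-endian: lowest address holds the least-significant byte.
Reassemble most-significant byte first: E9 D4 7A 84 0A 68 37 27 → 0xE9D47A840A683727.

0xE9D47A840A683727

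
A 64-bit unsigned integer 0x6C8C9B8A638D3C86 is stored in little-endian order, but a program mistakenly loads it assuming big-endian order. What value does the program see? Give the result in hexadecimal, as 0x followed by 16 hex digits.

0x863C8D638A9B8C6C

Stored little-endian, the bytes at ascending addresses are 86 3C 8D 63 8A 9B 8C 6C.
Read back as big-endian, the last byte is least significant, giving 0x863C8D638A9B8C6C.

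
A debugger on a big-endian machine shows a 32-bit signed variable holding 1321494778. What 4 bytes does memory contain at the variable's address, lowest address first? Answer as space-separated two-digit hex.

1321494778 in hexadecimal, padded to 32 bits, is 0x4EC468FA.
Split into bytes (most-significant first): 4E C4 68 FA.
Big-endian: lowest address holds the most-significant byte.
So the memory order matches the most-significant-first order: 4E C4 68 FA.

4E C4 68 FA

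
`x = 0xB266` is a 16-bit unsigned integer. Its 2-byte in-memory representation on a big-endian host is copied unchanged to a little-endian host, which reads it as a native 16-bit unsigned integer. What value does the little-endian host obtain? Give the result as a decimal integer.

26290

Stored big-endian, the bytes at ascending addresses are B2 66.
Read back as little-endian, the first byte is least significant, giving 0x66B2.
0x66B2 = 26290.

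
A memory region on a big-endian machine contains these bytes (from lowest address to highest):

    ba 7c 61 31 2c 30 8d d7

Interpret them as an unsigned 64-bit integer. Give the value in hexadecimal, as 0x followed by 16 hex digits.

0xBA7C61312C308DD7

In big-endian order the high byte comes first in memory.
The bytes are already most-significant first: 0xBA7C61312C308DD7.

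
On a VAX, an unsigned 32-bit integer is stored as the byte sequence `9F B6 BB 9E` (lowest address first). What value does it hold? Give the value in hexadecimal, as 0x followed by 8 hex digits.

0x9EBBB69F

In little-endian order the low byte comes first in memory.
Reassemble most-significant byte first: 9E BB B6 9F → 0x9EBBB69F.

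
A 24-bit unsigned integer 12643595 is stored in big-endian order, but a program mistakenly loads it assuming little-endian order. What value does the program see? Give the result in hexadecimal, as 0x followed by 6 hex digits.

0x0BEDC0

12643595 in 24-bit hexadecimal is 0xC0ED0B.
Stored big-endian, the bytes at ascending addresses are C0 ED 0B.
Read back as little-endian, the first byte is least significant, giving 0x0BEDC0.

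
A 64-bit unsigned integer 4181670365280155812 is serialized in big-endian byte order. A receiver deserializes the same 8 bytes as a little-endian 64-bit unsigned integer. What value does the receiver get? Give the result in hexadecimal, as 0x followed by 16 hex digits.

0xA4384DB20A47083A

4181670365280155812 in 64-bit hexadecimal is 0x3A08470AB24D38A4.
Stored big-endian, the bytes at ascending addresses are 3A 08 47 0A B2 4D 38 A4.
Read back as little-endian, the first byte is least significant, giving 0xA4384DB20A47083A.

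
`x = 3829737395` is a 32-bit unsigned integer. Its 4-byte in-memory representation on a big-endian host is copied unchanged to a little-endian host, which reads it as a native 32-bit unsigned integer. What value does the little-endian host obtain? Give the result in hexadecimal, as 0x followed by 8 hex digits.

0xB32745E4

3829737395 in 32-bit hexadecimal is 0xE44527B3.
Stored big-endian, the bytes at ascending addresses are E4 45 27 B3.
Read back as little-endian, the first byte is least significant, giving 0xB32745E4.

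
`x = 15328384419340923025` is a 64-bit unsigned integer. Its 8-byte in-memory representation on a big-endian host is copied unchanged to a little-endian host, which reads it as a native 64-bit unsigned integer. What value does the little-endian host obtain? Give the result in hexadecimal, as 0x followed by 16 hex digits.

0x91B072876A5CB9D4

15328384419340923025 in 64-bit hexadecimal is 0xD4B95C6A8772B091.
Stored big-endian, the bytes at ascending addresses are D4 B9 5C 6A 87 72 B0 91.
Read back as little-endian, the first byte is least significant, giving 0x91B072876A5CB9D4.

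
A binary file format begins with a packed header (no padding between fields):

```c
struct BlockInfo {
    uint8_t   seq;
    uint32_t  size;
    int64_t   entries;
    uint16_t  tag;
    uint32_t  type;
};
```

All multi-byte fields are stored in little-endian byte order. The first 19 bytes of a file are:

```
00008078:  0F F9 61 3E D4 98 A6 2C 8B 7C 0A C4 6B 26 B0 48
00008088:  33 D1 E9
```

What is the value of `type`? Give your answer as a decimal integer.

3922801480

`type` follows `seq` (1 B), `size` (4 B), `entries` (8 B), `tag` (2 B), so it starts at offset 1 + 4 + 8 + 2 = 15 and occupies 4 bytes.
Bytes at offsets 15..18: 48 33 D1 E9.
Little-endian: lowest address holds the least-significant byte.
Reassemble most-significant byte first: E9 D1 33 48 → 0xE9D13348.
0xE9D13348 = 3922801480.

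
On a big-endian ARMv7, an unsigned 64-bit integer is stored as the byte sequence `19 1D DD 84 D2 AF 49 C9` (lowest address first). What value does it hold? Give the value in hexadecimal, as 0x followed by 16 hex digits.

0x191DDD84D2AF49C9

Big-endian stores the most-significant byte at the lowest address.
The bytes are already most-significant first: 0x191DDD84D2AF49C9.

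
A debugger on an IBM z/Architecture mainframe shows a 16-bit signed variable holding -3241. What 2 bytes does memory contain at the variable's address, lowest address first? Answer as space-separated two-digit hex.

F3 57

Two's complement of -3241 in 16 bits: 3241 = 0x0CA9; invert → 0xF356; add 1 → 0xF357.
Split into bytes (most-significant first): F3 57.
In big-endian order the high byte comes first in memory.
So the memory order matches the most-significant-first order: F3 57.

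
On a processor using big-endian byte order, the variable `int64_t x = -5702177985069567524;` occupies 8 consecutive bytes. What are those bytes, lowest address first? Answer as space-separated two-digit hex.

Two's complement of -5702177985069567524 in 64 bits: 5702177985069567524 = 0x4F2234AA7E1FCE24; invert → 0xB0DDCB5581E031DB; add 1 → 0xB0DDCB5581E031DC.
Split into bytes (most-significant first): B0 DD CB 55 81 E0 31 DC.
Big-endian: lowest address holds the most-significant byte.
So the memory order matches the most-significant-first order: B0 DD CB 55 81 E0 31 DC.

B0 DD CB 55 81 E0 31 DC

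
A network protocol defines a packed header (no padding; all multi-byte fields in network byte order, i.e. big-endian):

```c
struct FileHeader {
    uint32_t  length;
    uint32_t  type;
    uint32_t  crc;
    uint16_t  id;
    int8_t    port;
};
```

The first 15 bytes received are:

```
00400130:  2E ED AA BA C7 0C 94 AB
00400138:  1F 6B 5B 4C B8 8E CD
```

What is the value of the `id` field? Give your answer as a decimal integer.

47246

`id` follows `length` (4 B), `type` (4 B), `crc` (4 B), so it starts at offset 4 + 4 + 4 = 12 and occupies 2 bytes.
Bytes at offsets 12..13: B8 8E.
Big-endian stores the most-significant byte at the lowest address.
The bytes are already most-significant first: 0xB88E.
0xB88E = 47246.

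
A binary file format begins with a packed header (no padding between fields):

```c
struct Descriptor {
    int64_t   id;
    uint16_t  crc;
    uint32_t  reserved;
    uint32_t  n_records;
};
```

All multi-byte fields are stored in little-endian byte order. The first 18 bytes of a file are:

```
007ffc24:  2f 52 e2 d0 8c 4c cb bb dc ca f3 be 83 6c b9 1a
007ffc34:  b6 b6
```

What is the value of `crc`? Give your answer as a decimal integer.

51932

`crc` follows `id` (8 bytes), so it starts at byte offset 8 and occupies 2 bytes.
Bytes at offsets 8..9: DC CA.
Little-endian stores the least-significant byte at the lowest address.
Reassemble most-significant byte first: CA DC → 0xCADC.
0xCADC = 51932.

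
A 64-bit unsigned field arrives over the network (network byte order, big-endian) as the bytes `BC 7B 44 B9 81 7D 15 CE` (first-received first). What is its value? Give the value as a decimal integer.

Big-endian stores the most-significant byte at the lowest address.
The bytes are already most-significant first: 0xBC7B44B9817D15CE.
0xBC7B44B9817D15CE = 13581524664797959630.

13581524664797959630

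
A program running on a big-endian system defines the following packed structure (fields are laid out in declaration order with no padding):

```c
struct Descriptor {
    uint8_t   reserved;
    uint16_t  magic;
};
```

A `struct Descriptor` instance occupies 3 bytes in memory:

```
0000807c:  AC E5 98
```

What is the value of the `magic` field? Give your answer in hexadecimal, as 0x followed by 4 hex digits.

`magic` follows `reserved` (1 byte), so it starts at byte offset 1 and occupies 2 bytes.
Bytes at offsets 1..2: E5 98.
Big-endian stores the most-significant byte at the lowest address.
The bytes are already most-significant first: 0xE598.

0xE598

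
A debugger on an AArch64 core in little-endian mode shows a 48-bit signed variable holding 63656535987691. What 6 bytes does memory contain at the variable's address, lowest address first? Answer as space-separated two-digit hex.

EB 15 37 31 E5 39

63656535987691 in hexadecimal, padded to 48 bits, is 0x39E5313715EB.
Split into bytes (most-significant first): 39 E5 31 37 15 EB.
Little-endian: lowest address holds the least-significant byte.
So at ascending addresses the bytes are EB 15 37 31 E5 39.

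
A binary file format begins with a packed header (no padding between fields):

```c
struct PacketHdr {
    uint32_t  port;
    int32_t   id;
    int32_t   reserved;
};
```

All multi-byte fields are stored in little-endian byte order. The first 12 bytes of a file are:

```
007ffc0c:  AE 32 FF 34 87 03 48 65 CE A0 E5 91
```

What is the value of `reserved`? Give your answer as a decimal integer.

-1847222066

`reserved` follows `port` (4 B), `id` (4 B), so it starts at offset 4 + 4 = 8 and occupies 4 bytes.
Bytes at offsets 8..11: CE A0 E5 91.
Little-endian: lowest address holds the least-significant byte.
Reassemble most-significant byte first: 91 E5 A0 CE → 0x91E5A0CE.
Top bit is set, so as a signed 32-bit value this is 0x91E5A0CE − 2^32 = -1847222066.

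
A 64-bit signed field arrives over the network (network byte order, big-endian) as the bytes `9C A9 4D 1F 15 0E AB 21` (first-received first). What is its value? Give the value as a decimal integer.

Big-endian stores the most-significant byte at the lowest address.
The bytes are already most-significant first: 0x9CA94D1F150EAB21.
Top bit is set, so as a signed 64-bit value this is 0x9CA94D1F150EAB21 − 2^64 = -7158105336836084959.

-7158105336836084959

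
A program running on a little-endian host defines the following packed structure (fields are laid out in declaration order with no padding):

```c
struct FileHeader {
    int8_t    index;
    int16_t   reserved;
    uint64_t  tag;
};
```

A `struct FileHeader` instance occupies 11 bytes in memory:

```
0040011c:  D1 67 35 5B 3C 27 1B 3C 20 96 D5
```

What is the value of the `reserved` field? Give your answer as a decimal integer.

13671

`reserved` follows `index` (1 byte), so it starts at byte offset 1 and occupies 2 bytes.
Bytes at offsets 1..2: 67 35.
In little-endian order the low byte comes first in memory.
Reassemble most-significant byte first: 35 67 → 0x3567.
0x3567 = 13671.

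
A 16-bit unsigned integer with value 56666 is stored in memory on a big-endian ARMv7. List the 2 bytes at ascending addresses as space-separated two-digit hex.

56666 in hexadecimal, padded to 16 bits, is 0xDD5A.
Split into bytes (most-significant first): DD 5A.
Big-endian stores the most-significant byte at the lowest address.
So the memory order matches the most-significant-first order: DD 5A.

DD 5A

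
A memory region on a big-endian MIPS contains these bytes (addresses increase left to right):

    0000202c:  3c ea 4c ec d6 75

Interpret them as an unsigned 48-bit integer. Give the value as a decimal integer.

In big-endian order the high byte comes first in memory.
The bytes are already most-significant first: 0x3CEA4CECD675.
0x3CEA4CECD675 = 66977010603637.

66977010603637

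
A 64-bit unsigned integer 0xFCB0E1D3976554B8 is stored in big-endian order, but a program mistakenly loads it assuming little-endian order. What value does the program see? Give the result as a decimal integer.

13282352903791685884

Stored big-endian, the bytes at ascending addresses are FC B0 E1 D3 97 65 54 B8.
Read back as little-endian, the first byte is least significant, giving 0xB8546597D3E1B0FC.
0xB8546597D3E1B0FC = 13282352903791685884.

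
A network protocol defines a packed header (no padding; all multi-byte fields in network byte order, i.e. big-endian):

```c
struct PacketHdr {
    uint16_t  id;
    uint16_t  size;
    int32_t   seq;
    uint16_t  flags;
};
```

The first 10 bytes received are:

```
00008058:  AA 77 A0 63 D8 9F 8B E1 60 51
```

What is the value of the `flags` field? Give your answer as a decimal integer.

24657

`flags` follows `id` (2 B), `size` (2 B), `seq` (4 B), so it starts at offset 2 + 2 + 4 = 8 and occupies 2 bytes.
Bytes at offsets 8..9: 60 51.
Big-endian stores the most-significant byte at the lowest address.
The bytes are already most-significant first: 0x6051.
0x6051 = 24657.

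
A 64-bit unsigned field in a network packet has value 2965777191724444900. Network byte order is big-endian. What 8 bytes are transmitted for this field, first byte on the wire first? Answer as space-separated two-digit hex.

2965777191724444900 in hexadecimal, padded to 64 bits, is 0x29288EA47BB0ECE4.
Split into bytes (most-significant first): 29 28 8E A4 7B B0 EC E4.
In big-endian order the high byte comes first in memory.
So the memory order matches the most-significant-first order: 29 28 8E A4 7B B0 EC E4.

29 28 8E A4 7B B0 EC E4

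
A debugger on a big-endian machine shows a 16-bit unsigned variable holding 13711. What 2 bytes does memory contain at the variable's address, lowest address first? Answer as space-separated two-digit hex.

35 8F

13711 in hexadecimal, padded to 16 bits, is 0x358F.
Split into bytes (most-significant first): 35 8F.
Big-endian stores the most-significant byte at the lowest address.
So the memory order matches the most-significant-first order: 35 8F.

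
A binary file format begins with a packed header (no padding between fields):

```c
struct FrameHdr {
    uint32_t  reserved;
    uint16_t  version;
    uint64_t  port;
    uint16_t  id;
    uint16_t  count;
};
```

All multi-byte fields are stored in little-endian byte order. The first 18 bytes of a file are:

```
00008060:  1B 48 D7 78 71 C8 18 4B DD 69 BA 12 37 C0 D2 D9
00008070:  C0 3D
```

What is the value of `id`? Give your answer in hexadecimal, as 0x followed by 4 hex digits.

`id` follows `reserved` (4 B), `version` (2 B), `port` (8 B), so it starts at offset 4 + 2 + 8 = 14 and occupies 2 bytes.
Bytes at offsets 14..15: D2 D9.
Little-endian stores the least-significant byte at the lowest address.
Reassemble most-significant byte first: D9 D2 → 0xD9D2.

0xD9D2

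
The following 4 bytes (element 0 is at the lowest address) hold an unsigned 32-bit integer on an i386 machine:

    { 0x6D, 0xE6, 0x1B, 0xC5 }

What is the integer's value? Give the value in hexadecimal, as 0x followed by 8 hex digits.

In little-endian order the low byte comes first in memory.
Reassemble most-significant byte first: C5 1B E6 6D → 0xC51BE66D.

0xC51BE66D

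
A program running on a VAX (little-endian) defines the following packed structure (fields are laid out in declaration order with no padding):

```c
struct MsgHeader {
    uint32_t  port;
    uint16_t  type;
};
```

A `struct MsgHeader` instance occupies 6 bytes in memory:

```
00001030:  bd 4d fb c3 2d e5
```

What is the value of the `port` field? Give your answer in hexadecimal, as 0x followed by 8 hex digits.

`port` is the first field, at byte offset 0, occupying 4 bytes.
Bytes at offsets 0..3: BD 4D FB C3.
Little-endian: lowest address holds the least-significant byte.
Reassemble most-significant byte first: C3 FB 4D BD → 0xC3FB4DBD.

0xC3FB4DBD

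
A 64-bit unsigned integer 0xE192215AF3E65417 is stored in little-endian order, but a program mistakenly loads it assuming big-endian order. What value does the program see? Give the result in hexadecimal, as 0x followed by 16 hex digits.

0x1754E6F35A2192E1

Stored little-endian, the bytes at ascending addresses are 17 54 E6 F3 5A 21 92 E1.
Read back as big-endian, the last byte is least significant, giving 0x1754E6F35A2192E1.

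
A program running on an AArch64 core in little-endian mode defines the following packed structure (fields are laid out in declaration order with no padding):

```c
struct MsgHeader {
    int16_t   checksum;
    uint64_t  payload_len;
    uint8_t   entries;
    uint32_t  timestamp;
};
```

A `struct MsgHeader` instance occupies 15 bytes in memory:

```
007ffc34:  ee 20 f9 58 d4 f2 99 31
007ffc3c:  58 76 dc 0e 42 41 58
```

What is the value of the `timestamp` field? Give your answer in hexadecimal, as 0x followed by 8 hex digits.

0x5841420E

`timestamp` follows `checksum` (2 B), `payload_len` (8 B), `entries` (1 B), so it starts at offset 2 + 8 + 1 = 11 and occupies 4 bytes.
Bytes at offsets 11..14: 0E 42 41 58.
Little-endian stores the least-significant byte at the lowest address.
Reassemble most-significant byte first: 58 41 42 0E → 0x5841420E.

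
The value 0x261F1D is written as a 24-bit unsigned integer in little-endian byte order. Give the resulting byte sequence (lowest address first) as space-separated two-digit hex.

Split into bytes (most-significant first): 26 1F 1D.
Little-endian: lowest address holds the least-significant byte.
So at ascending addresses the bytes are 1D 1F 26.

1D 1F 26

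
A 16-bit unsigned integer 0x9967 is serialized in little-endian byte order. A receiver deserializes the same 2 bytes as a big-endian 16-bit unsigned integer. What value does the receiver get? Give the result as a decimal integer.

Stored little-endian, the bytes at ascending addresses are 67 99.
Read back as big-endian, the last byte is least significant, giving 0x6799.
0x6799 = 26521.

26521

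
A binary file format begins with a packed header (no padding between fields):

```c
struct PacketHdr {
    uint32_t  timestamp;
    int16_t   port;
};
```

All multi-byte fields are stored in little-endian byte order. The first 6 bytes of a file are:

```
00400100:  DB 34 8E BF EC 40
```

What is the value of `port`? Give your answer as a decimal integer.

`port` follows `timestamp` (4 bytes), so it starts at byte offset 4 and occupies 2 bytes.
Bytes at offsets 4..5: EC 40.
In little-endian order the low byte comes first in memory.
Reassemble most-significant byte first: 40 EC → 0x40EC.
0x40EC = 16620.

16620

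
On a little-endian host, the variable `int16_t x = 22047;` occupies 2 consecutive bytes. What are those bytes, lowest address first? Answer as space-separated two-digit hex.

22047 in hexadecimal, padded to 16 bits, is 0x561F.
Split into bytes (most-significant first): 56 1F.
Little-endian: lowest address holds the least-significant byte.
So at ascending addresses the bytes are 1F 56.

1F 56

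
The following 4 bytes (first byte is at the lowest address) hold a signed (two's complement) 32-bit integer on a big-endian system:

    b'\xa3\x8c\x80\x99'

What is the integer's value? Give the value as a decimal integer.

-1551073127

In big-endian order the high byte comes first in memory.
The bytes are already most-significant first: 0xA38C8099.
Top bit is set, so as a signed 32-bit value this is 0xA38C8099 − 2^32 = -1551073127.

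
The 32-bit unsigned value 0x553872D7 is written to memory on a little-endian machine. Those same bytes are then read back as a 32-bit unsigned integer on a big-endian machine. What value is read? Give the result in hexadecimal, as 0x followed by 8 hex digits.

0xD7723855

Stored little-endian, the bytes at ascending addresses are D7 72 38 55.
Read back as big-endian, the last byte is least significant, giving 0xD7723855.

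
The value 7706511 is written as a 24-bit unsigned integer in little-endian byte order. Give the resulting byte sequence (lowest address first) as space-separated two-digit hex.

7706511 in hexadecimal, padded to 24 bits, is 0x75978F.
Split into bytes (most-significant first): 75 97 8F.
Little-endian: lowest address holds the least-significant byte.
So at ascending addresses the bytes are 8F 97 75.

8F 97 75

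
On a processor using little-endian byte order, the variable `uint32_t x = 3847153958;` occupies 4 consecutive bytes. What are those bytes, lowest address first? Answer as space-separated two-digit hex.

26 E9 4E E5

3847153958 in hexadecimal, padded to 32 bits, is 0xE54EE926.
Split into bytes (most-significant first): E5 4E E9 26.
Little-endian stores the least-significant byte at the lowest address.
So at ascending addresses the bytes are 26 E9 4E E5.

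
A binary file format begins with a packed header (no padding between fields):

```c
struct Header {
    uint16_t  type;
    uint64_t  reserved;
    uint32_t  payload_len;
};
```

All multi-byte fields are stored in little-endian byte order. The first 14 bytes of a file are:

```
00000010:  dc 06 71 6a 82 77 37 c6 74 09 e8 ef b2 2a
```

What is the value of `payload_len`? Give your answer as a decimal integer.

`payload_len` follows `type` (2 B), `reserved` (8 B), so it starts at offset 2 + 8 = 10 and occupies 4 bytes.
Bytes at offsets 10..13: E8 EF B2 2A.
In little-endian order the low byte comes first in memory.
Reassemble most-significant byte first: 2A B2 EF E8 → 0x2AB2EFE8.
0x2AB2EFE8 = 716369896.

716369896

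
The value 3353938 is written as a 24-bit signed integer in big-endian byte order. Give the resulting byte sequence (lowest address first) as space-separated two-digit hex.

33 2D 52

3353938 in hexadecimal, padded to 24 bits, is 0x332D52.
Split into bytes (most-significant first): 33 2D 52.
Big-endian: lowest address holds the most-significant byte.
So the memory order matches the most-significant-first order: 33 2D 52.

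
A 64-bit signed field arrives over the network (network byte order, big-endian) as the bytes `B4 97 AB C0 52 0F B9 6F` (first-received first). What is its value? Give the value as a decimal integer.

-5433685582900381329

Big-endian: lowest address holds the most-significant byte.
The bytes are already most-significant first: 0xB497ABC0520FB96F.
Top bit is set, so as a signed 64-bit value this is 0xB497ABC0520FB96F − 2^64 = -5433685582900381329.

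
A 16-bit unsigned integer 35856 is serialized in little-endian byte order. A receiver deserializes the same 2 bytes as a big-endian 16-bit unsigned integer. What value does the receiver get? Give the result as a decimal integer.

35856 in 16-bit hexadecimal is 0x8C10.
Stored little-endian, the bytes at ascending addresses are 10 8C.
Read back as big-endian, the last byte is least significant, giving 0x108C.
0x108C = 4236.

4236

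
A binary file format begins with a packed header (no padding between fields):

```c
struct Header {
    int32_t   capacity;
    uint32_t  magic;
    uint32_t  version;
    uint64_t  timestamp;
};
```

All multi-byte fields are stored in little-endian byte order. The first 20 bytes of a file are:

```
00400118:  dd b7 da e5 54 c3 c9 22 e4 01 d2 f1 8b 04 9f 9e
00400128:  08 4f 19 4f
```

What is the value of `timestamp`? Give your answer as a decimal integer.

`timestamp` follows `capacity` (4 B), `magic` (4 B), `version` (4 B), so it starts at offset 4 + 4 + 4 = 12 and occupies 8 bytes.
Bytes at offsets 12..19: 8B 04 9F 9E 08 4F 19 4F.
Little-endian: lowest address holds the least-significant byte.
Reassemble most-significant byte first: 4F 19 4F 08 9E 9F 04 8B → 0x4F194F089E9F048B.
0x4F194F089E9F048B = 5699673701853627531.

5699673701853627531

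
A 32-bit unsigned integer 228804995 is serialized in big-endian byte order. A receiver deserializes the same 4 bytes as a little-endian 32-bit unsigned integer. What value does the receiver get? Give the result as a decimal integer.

228804995 in 32-bit hexadecimal is 0x0DA34983.
Stored big-endian, the bytes at ascending addresses are 0D A3 49 83.
Read back as little-endian, the first byte is least significant, giving 0x8349A30D.
0x8349A30D = 2202641165.

2202641165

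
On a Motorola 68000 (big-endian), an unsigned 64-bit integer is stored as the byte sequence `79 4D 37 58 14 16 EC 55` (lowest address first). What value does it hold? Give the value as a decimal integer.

8740703303229697109

In big-endian order the high byte comes first in memory.
The bytes are already most-significant first: 0x794D37581416EC55.
0x794D37581416EC55 = 8740703303229697109.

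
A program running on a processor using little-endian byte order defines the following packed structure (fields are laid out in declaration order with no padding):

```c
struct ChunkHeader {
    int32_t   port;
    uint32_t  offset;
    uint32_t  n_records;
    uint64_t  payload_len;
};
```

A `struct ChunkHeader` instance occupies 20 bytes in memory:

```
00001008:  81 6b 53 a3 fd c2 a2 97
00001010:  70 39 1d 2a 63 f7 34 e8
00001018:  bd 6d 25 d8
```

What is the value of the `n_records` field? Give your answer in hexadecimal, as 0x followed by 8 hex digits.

0x2A1D3970

`n_records` follows `port` (4 B), `offset` (4 B), so it starts at offset 4 + 4 = 8 and occupies 4 bytes.
Bytes at offsets 8..11: 70 39 1D 2A.
Little-endian: lowest address holds the least-significant byte.
Reassemble most-significant byte first: 2A 1D 39 70 → 0x2A1D3970.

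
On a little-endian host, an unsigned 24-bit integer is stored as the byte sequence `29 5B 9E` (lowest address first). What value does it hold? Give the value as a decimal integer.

10378025

Little-endian: lowest address holds the least-significant byte.
Reassemble most-significant byte first: 9E 5B 29 → 0x9E5B29.
0x9E5B29 = 10378025.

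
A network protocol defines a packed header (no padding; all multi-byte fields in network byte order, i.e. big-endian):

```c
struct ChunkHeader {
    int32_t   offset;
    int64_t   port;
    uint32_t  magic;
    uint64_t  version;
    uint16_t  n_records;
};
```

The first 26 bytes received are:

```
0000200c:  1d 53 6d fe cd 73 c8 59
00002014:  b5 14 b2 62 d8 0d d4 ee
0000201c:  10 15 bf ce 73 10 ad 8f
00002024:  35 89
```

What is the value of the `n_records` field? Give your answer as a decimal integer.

`n_records` follows `offset` (4 B), `port` (8 B), `magic` (4 B), `version` (8 B), so it starts at offset 4 + 8 + 4 + 8 = 24 and occupies 2 bytes.
Bytes at offsets 24..25: 35 89.
Big-endian: lowest address holds the most-significant byte.
The bytes are already most-significant first: 0x3589.
0x3589 = 13705.

13705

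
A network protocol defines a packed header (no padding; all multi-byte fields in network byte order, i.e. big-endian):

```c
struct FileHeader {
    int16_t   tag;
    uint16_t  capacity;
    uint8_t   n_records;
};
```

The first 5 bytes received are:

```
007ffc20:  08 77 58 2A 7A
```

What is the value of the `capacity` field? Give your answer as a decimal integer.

22570

`capacity` follows `tag` (2 bytes), so it starts at byte offset 2 and occupies 2 bytes.
Bytes at offsets 2..3: 58 2A.
In big-endian order the high byte comes first in memory.
The bytes are already most-significant first: 0x582A.
0x582A = 22570.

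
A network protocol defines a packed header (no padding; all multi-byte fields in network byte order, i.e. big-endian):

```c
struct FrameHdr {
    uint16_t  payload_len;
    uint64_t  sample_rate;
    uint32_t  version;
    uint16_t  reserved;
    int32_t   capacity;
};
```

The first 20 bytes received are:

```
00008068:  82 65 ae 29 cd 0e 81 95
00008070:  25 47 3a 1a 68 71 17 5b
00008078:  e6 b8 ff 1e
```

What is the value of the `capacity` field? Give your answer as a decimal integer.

-424083682

`capacity` follows `payload_len` (2 B), `sample_rate` (8 B), `version` (4 B), `reserved` (2 B), so it starts at offset 2 + 8 + 4 + 2 = 16 and occupies 4 bytes.
Bytes at offsets 16..19: E6 B8 FF 1E.
Big-endian: lowest address holds the most-significant byte.
The bytes are already most-significant first: 0xE6B8FF1E.
Top bit is set, so as a signed 32-bit value this is 0xE6B8FF1E − 2^32 = -424083682.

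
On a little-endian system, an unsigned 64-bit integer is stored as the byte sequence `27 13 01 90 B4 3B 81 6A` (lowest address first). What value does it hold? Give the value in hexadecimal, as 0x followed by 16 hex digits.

0x6A813BB490011327

In little-endian order the low byte comes first in memory.
Reassemble most-significant byte first: 6A 81 3B B4 90 01 13 27 → 0x6A813BB490011327.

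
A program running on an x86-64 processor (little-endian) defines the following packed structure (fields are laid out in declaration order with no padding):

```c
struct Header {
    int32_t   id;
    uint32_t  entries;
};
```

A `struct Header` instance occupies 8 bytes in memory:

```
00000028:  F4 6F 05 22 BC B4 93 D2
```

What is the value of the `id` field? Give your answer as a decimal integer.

`id` is the first field, at byte offset 0, occupying 4 bytes.
Bytes at offsets 0..3: F4 6F 05 22.
Little-endian stores the least-significant byte at the lowest address.
Reassemble most-significant byte first: 22 05 6F F4 → 0x22056FF4.
0x22056FF4 = 570781684.

570781684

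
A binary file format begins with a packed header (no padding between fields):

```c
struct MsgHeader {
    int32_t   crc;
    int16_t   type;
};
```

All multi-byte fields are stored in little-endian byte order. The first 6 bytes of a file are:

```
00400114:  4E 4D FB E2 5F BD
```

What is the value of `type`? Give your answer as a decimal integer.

`type` follows `crc` (4 bytes), so it starts at byte offset 4 and occupies 2 bytes.
Bytes at offsets 4..5: 5F BD.
In little-endian order the low byte comes first in memory.
Reassemble most-significant byte first: BD 5F → 0xBD5F.
Top bit is set, so as a signed 16-bit value this is 0xBD5F − 2^16 = -17057.

-17057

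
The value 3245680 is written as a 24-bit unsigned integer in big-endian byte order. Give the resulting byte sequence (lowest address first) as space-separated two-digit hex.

31 86 70

3245680 in hexadecimal, padded to 24 bits, is 0x318670.
Split into bytes (most-significant first): 31 86 70.
In big-endian order the high byte comes first in memory.
So the memory order matches the most-significant-first order: 31 86 70.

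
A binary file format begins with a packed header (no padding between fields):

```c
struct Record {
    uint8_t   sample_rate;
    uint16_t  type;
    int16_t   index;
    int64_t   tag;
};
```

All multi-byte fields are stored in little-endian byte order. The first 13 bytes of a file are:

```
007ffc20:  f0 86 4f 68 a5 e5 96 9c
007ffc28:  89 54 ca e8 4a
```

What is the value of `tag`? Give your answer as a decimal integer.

`tag` follows `sample_rate` (1 B), `type` (2 B), `index` (2 B), so it starts at offset 1 + 2 + 2 = 5 and occupies 8 bytes.
Bytes at offsets 5..12: E5 96 9C 89 54 CA E8 4A.
In little-endian order the low byte comes first in memory.
Reassemble most-significant byte first: 4A E8 CA 54 89 9C 96 E5 → 0x4AE8CA54899C96E5.
0x4AE8CA54899C96E5 = 5397786617838343909.

5397786617838343909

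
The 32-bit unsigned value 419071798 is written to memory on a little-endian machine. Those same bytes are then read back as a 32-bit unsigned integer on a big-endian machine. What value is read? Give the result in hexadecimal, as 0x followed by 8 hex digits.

419071798 in 32-bit hexadecimal is 0x18FA8736.
Stored little-endian, the bytes at ascending addresses are 36 87 FA 18.
Read back as big-endian, the last byte is least significant, giving 0x3687FA18.

0x3687FA18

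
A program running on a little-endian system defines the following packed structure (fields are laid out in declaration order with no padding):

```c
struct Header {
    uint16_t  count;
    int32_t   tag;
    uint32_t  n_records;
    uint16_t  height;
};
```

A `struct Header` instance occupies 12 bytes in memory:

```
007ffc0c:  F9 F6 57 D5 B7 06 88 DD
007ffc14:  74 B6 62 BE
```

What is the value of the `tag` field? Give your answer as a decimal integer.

`tag` follows `count` (2 bytes), so it starts at byte offset 2 and occupies 4 bytes.
Bytes at offsets 2..5: 57 D5 B7 06.
Little-endian stores the least-significant byte at the lowest address.
Reassemble most-significant byte first: 06 B7 D5 57 → 0x06B7D557.
0x06B7D557 = 112710999.

112710999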